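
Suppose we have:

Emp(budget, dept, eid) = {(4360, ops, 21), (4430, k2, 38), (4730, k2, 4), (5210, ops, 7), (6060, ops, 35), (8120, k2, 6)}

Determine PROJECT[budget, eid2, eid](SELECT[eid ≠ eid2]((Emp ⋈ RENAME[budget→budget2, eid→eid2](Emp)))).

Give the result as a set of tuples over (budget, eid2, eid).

{(4360, 35, 21), (4360, 7, 21), (4430, 4, 38), (4430, 6, 38), (4730, 38, 4), (4730, 6, 4), (5210, 21, 7), (5210, 35, 7), (6060, 21, 35), (6060, 7, 35), (8120, 38, 6), (8120, 4, 6)}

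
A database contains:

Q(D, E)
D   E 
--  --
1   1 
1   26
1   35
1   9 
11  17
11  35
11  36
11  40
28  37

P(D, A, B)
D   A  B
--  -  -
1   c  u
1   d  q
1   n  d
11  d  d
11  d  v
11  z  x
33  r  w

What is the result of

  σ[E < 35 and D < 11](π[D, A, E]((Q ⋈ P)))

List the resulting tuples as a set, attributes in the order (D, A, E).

{(1, c, 1), (1, c, 26), (1, c, 9), (1, d, 1), (1, d, 26), (1, d, 9), (1, n, 1), (1, n, 26), (1, n, 9)}

Q ⋈ P (natural join on D): {(1, 1, c, u), (1, 1, d, q), (1, 1, n, d), (1, 26, c, u), (1, 26, d, q), (1, 26, n, d), (1, 35, c, u), (1, 35, d, q), (1, 35, n, d), (1, 9, c, u), (1, 9, d, q), (1, 9, n, d), (11, 17, d, d), (11, 17, d, v), (11, 17, z, x), (11, 35, d, d), (11, 35, d, v), (11, 35, z, x), (11, 36, d, d), (11, 36, d, v), (11, 36, z, x), (11, 40, d, d), (11, 40, d, v), (11, 40, z, x)}
π[D, A, E]: project onto (D, A, E) (4 duplicate(s) eliminated) → {(1, c, 1), (1, c, 26), (1, c, 35), (1, c, 9), (1, d, 1), (1, d, 26), (1, d, 35), (1, d, 9), (1, n, 1), (1, n, 26), (1, n, 35), (1, n, 9), (11, d, 17), (11, d, 35), (11, d, 36), (11, d, 40), (11, z, 17), (11, z, 35), (11, z, 36), (11, z, 40)}
Selection E < 35 and D < 11: {(1, c, 1), (1, c, 26), (1, c, 9), (1, d, 1), (1, d, 26), (1, d, 9), (1, n, 1), (1, n, 26), (1, n, 9)}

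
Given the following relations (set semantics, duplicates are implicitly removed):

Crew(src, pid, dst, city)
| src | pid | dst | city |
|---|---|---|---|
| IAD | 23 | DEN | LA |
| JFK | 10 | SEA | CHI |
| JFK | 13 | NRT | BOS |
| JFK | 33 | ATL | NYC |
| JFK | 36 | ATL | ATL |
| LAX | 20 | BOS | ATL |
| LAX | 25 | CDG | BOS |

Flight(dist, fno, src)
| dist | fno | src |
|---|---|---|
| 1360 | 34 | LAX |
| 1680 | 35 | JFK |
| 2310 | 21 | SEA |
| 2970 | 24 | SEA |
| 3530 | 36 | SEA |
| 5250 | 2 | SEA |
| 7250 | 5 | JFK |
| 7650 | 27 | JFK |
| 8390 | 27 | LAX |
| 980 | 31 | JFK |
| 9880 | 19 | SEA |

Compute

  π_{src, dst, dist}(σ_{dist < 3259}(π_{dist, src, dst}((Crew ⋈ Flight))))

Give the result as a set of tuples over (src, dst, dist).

Joining Crew and Flight on src yields {(JFK, 10, SEA, CHI, 1680, 35), (JFK, 10, SEA, CHI, 7250, 5), (JFK, 10, SEA, CHI, 7650, 27), (JFK, 10, SEA, CHI, 980, 31), (JFK, 13, NRT, BOS, 1680, 35), (JFK, 13, NRT, BOS, 7250, 5), (JFK, 13, NRT, BOS, 7650, 27), (JFK, 13, NRT, BOS, 980, 31), (JFK, 33, ATL, NYC, 1680, 35), (JFK, 33, ATL, NYC, 7250, 5), (JFK, 33, ATL, NYC, 7650, 27), (JFK, 33, ATL, NYC, 980, 31), (JFK, 36, ATL, ATL, 1680, 35), (JFK, 36, ATL, ATL, 7250, 5), (JFK, 36, ATL, ATL, 7650, 27), (JFK, 36, ATL, ATL, 980, 31), (LAX, 20, BOS, ATL, 1360, 34), (LAX, 20, BOS, ATL, 8390, 27), (LAX, 25, CDG, BOS, 1360, 34), (LAX, 25, CDG, BOS, 8390, 27)}.
Keep only column(s) dist, src, dst (4 duplicate(s) eliminated): {(1360, LAX, BOS), (1360, LAX, CDG), (1680, JFK, ATL), (1680, JFK, NRT), (1680, JFK, SEA), (7250, JFK, ATL), (7250, JFK, NRT), (7250, JFK, SEA), (7650, JFK, ATL), (7650, JFK, NRT), (7650, JFK, SEA), (8390, LAX, BOS), (8390, LAX, CDG), (980, JFK, ATL), (980, JFK, NRT), (980, JFK, SEA)}
Apply σ_{dist < 3259}; surviving tuples: {(1360, LAX, BOS), (1360, LAX, CDG), (1680, JFK, ATL), (1680, JFK, NRT), (1680, JFK, SEA), (980, JFK, ATL), (980, JFK, NRT), (980, JFK, SEA)}
Keep only column(s) src, dst, dist: {(JFK, ATL, 1680), (JFK, ATL, 980), (JFK, NRT, 1680), (JFK, NRT, 980), (JFK, SEA, 1680), (JFK, SEA, 980), (LAX, BOS, 1360), (LAX, CDG, 1360)}

{(JFK, ATL, 1680), (JFK, ATL, 980), (JFK, NRT, 1680), (JFK, NRT, 980), (JFK, SEA, 1680), (JFK, SEA, 980), (LAX, BOS, 1360), (LAX, CDG, 1360)}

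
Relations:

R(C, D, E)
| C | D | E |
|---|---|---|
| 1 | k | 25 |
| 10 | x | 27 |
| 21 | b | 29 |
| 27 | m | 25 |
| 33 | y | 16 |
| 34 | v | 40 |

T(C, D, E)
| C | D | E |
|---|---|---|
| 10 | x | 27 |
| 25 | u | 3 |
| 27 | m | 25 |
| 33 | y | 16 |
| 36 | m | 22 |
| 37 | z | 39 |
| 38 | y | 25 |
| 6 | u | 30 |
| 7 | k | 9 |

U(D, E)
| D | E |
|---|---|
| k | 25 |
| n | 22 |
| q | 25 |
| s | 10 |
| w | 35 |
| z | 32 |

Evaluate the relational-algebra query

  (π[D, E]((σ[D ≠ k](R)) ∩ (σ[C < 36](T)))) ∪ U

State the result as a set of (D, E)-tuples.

σ[D ≠ k]: keep tuples satisfying D ≠ k → {(10, x, 27), (21, b, 29), (27, m, 25), (33, y, 16), (34, v, 40)}
σ[C < 36]: keep tuples satisfying C < 36 → {(10, x, 27), (25, u, 3), (27, m, 25), (33, y, 16), (6, u, 30), (7, k, 9)}
Set intersection of the two operands is {(10, x, 27), (27, m, 25), (33, y, 16)}.
π_{D, E} gives {(m, 25), (x, 27), (y, 16)}.
Set union of the two operands is {(k, 25), (m, 25), (n, 22), (q, 25), (s, 10), (w, 35), (x, 27), (y, 16), (z, 32)}.

{(k, 25), (m, 25), (n, 22), (q, 25), (s, 10), (w, 35), (x, 27), (y, 16), (z, 32)}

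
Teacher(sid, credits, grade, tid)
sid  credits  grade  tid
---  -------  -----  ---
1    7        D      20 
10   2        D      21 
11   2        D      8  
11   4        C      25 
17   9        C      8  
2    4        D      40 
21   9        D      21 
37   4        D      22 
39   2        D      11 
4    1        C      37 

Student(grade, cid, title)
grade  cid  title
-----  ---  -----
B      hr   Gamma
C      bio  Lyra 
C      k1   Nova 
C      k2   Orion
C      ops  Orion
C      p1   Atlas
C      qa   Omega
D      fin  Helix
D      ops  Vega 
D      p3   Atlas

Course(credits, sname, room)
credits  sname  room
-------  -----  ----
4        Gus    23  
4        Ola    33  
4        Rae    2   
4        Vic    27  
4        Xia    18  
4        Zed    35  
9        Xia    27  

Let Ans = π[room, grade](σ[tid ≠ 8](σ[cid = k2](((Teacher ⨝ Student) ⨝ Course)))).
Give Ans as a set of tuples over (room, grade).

{(18, C), (2, C), (23, C), (27, C), (33, C), (35, C)}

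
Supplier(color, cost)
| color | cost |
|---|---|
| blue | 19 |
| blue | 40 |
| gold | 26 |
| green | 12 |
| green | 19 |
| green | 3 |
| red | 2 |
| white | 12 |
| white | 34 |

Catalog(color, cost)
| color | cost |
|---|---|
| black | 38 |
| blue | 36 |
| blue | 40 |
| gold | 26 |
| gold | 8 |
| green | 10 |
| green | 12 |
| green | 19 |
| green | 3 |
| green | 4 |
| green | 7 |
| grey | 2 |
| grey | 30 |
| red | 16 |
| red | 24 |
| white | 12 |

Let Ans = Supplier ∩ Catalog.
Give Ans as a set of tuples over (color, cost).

{(blue, 40), (gold, 26), (green, 12), (green, 19), (green, 3), (white, 12)}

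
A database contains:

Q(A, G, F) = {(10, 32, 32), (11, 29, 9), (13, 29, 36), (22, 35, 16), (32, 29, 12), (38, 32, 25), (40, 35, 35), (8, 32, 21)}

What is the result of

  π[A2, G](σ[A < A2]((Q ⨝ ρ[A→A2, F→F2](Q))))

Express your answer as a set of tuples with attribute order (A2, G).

{(10, 32), (13, 29), (32, 29), (38, 32), (40, 35)}

ρ[A→A2, F→F2]: schema becomes (A2, G, F2); tuples unchanged.
Joining Q and ρ[A→A2, F→F2](Q) on G yields {(10, 32, 32, 10, 32), (10, 32, 32, 38, 25), (10, 32, 32, 8, 21), (11, 29, 9, 11, 9), (11, 29, 9, 13, 36), (11, 29, 9, 32, 12), (13, 29, 36, 11, 9), (13, 29, 36, 13, 36), (13, 29, 36, 32, 12), (22, 35, 16, 22, 16), (22, 35, 16, 40, 35), (32, 29, 12, 11, 9), (32, 29, 12, 13, 36), (32, 29, 12, 32, 12), (38, 32, 25, 10, 32), (38, 32, 25, 38, 25), (38, 32, 25, 8, 21), (40, 35, 35, 22, 16), (40, 35, 35, 40, 35), (8, 32, 21, 10, 32), (8, 32, 21, 38, 25), (8, 32, 21, 8, 21)}.
Filtering on A < A2 leaves {(10, 32, 32, 38, 25), (11, 29, 9, 13, 36), (11, 29, 9, 32, 12), (13, 29, 36, 32, 12), (22, 35, 16, 40, 35), (8, 32, 21, 10, 32), (8, 32, 21, 38, 25)}.
π[A2, G]: project onto (A2, G) (2 duplicate(s) eliminated) → {(10, 32), (13, 29), (32, 29), (38, 32), (40, 35)}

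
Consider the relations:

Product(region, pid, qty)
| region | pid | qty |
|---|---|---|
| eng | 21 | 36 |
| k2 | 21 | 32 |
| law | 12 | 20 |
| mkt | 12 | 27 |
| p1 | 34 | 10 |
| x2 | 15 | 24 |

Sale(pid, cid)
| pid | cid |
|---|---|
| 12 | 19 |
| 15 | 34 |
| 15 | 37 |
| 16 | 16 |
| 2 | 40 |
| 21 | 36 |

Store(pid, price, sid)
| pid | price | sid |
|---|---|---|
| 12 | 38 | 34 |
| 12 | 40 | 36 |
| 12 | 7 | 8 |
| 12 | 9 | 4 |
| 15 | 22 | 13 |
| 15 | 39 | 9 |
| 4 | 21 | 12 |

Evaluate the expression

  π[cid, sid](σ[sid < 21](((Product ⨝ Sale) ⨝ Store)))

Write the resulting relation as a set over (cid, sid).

{(19, 4), (19, 8), (34, 13), (34, 9), (37, 13), (37, 9)}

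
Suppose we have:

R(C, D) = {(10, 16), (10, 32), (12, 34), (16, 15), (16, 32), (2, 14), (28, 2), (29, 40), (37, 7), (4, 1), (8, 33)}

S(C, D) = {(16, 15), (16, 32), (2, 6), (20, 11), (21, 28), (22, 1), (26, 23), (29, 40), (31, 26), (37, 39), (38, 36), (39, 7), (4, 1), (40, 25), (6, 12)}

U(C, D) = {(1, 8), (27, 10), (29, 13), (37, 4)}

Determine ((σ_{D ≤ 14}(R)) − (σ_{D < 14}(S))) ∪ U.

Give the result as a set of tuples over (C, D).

Selection D ≤ 14: {(2, 14), (28, 2), (37, 7), (4, 1)}
Selection D < 14: {(2, 6), (20, 11), (22, 1), (39, 7), (4, 1), (6, 12)}
Taking the difference: {(2, 14), (28, 2), (37, 7)}
Taking the union: {(1, 8), (2, 14), (27, 10), (28, 2), (29, 13), (37, 4), (37, 7)}

{(1, 8), (2, 14), (27, 10), (28, 2), (29, 13), (37, 4), (37, 7)}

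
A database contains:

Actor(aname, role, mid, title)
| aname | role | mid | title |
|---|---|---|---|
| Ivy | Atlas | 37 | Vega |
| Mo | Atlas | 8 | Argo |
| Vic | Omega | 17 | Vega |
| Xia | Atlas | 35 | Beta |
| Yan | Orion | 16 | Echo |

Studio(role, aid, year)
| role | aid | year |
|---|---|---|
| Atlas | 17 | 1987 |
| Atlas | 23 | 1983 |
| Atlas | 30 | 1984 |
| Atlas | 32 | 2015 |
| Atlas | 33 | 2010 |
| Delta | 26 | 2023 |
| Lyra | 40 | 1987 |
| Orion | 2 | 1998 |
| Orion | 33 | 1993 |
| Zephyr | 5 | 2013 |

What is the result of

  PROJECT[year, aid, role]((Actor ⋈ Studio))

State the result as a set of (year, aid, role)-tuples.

Joining Actor and Studio on role yields {(Ivy, Atlas, 37, Vega, 17, 1987), (Ivy, Atlas, 37, Vega, 23, 1983), (Ivy, Atlas, 37, Vega, 30, 1984), (Ivy, Atlas, 37, Vega, 32, 2015), (Ivy, Atlas, 37, Vega, 33, 2010), (Mo, Atlas, 8, Argo, 17, 1987), (Mo, Atlas, 8, Argo, 23, 1983), (Mo, Atlas, 8, Argo, 30, 1984), (Mo, Atlas, 8, Argo, 32, 2015), (Mo, Atlas, 8, Argo, 33, 2010), (Xia, Atlas, 35, Beta, 17, 1987), (Xia, Atlas, 35, Beta, 23, 1983), (Xia, Atlas, 35, Beta, 30, 1984), (Xia, Atlas, 35, Beta, 32, 2015), (Xia, Atlas, 35, Beta, 33, 2010), (Yan, Orion, 16, Echo, 2, 1998), (Yan, Orion, 16, Echo, 33, 1993)}.
Keep only column(s) year, aid, role (10 duplicate(s) eliminated): {(1983, 23, Atlas), (1984, 30, Atlas), (1987, 17, Atlas), (1993, 33, Orion), (1998, 2, Orion), (2010, 33, Atlas), (2015, 32, Atlas)}

{(1983, 23, Atlas), (1984, 30, Atlas), (1987, 17, Atlas), (1993, 33, Orion), (1998, 2, Orion), (2010, 33, Atlas), (2015, 32, Atlas)}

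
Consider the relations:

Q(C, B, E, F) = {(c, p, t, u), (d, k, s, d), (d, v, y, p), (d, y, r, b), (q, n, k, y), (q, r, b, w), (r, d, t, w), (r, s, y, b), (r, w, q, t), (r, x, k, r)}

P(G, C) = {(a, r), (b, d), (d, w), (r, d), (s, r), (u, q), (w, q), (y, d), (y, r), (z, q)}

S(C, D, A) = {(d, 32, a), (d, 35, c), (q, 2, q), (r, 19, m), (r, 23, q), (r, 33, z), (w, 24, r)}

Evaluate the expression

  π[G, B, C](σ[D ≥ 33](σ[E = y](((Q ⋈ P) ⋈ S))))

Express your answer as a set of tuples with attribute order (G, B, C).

{(a, s, r), (b, v, d), (r, v, d), (s, s, r), (y, s, r), (y, v, d)}

Joining Q and P on C yields {(d, k, s, d, b), (d, k, s, d, r), (d, k, s, d, y), (d, v, y, p, b), (d, v, y, p, r), (d, v, y, p, y), (d, y, r, b, b), (d, y, r, b, r), (d, y, r, b, y), (q, n, k, y, u), (q, n, k, y, w), (q, n, k, y, z), (q, r, b, w, u), (q, r, b, w, w), (q, r, b, w, z), (r, d, t, w, a), (r, d, t, w, s), (r, d, t, w, y), (r, s, y, b, a), (r, s, y, b, s), (r, s, y, b, y), (r, w, q, t, a), (r, w, q, t, s), (r, w, q, t, y), (r, x, k, r, a), (r, x, k, r, s), (r, x, k, r, y)}.
Joining (Q ⋈ P) and S on C yields {(d, k, s, d, b, 32, a), (d, k, s, d, b, 35, c), (d, k, s, d, r, 32, a), (d, k, s, d, r, 35, c), (d, k, s, d, y, 32, a), (d, k, s, d, y, 35, c), (d, v, y, p, b, 32, a), (d, v, y, p, b, 35, c), (d, v, y, p, r, 32, a), (d, v, y, p, r, 35, c), (d, v, y, p, y, 32, a), (d, v, y, p, y, 35, c), (d, y, r, b, b, 32, a), (d, y, r, b, b, 35, c), (d, y, r, b, r, 32, a), (d, y, r, b, r, 35, c), (d, y, r, b, y, 32, a), (d, y, r, b, y, 35, c), (q, n, k, y, u, 2, q), (q, n, k, y, w, 2, q), (q, n, k, y, z, 2, q), (q, r, b, w, u, 2, q), (q, r, b, w, w, 2, q), (q, r, b, w, z, 2, q), (r, d, t, w, a, 19, m), (r, d, t, w, a, 23, q), (r, d, t, w, a, 33, z), (r, d, t, w, s, 19, m), (r, d, t, w, s, 23, q), (r, d, t, w, s, 33, z), (r, d, t, w, y, 19, m), (r, d, t, w, y, 23, q), (r, d, t, w, y, 33, z), (r, s, y, b, a, 19, m), (r, s, y, b, a, 23, q), (r, s, y, b, a, 33, z), (r, s, y, b, s, 19, m), (r, s, y, b, s, 23, q), (r, s, y, b, s, 33, z), (r, s, y, b, y, 19, m), (r, s, y, b, y, 23, q), (r, s, y, b, y, 33, z), (r, w, q, t, a, 19, m), (r, w, q, t, a, 23, q), (r, w, q, t, a, 33, z), (r, w, q, t, s, 19, m), (r, w, q, t, s, 23, q), (r, w, q, t, s, 33, z), (r, w, q, t, y, 19, m), (r, w, q, t, y, 23, q), (r, w, q, t, y, 33, z), (r, x, k, r, a, 19, m), (r, x, k, r, a, 23, q), (r, x, k, r, a, 33, z), (r, x, k, r, s, 19, m), (r, x, k, r, s, 23, q), (r, x, k, r, s, 33, z), (r, x, k, r, y, 19, m), (r, x, k, r, y, 23, q), (r, x, k, r, y, 33, z)}.
σ[E = y]: keep tuples satisfying E = y → {(d, v, y, p, b, 32, a), (d, v, y, p, b, 35, c), (d, v, y, p, r, 32, a), (d, v, y, p, r, 35, c), (d, v, y, p, y, 32, a), (d, v, y, p, y, 35, c), (r, s, y, b, a, 19, m), (r, s, y, b, a, 23, q), (r, s, y, b, a, 33, z), (r, s, y, b, s, 19, m), (r, s, y, b, s, 23, q), (r, s, y, b, s, 33, z), (r, s, y, b, y, 19, m), (r, s, y, b, y, 23, q), (r, s, y, b, y, 33, z)}
σ[D ≥ 33]: keep tuples satisfying D ≥ 33 → {(d, v, y, p, b, 35, c), (d, v, y, p, r, 35, c), (d, v, y, p, y, 35, c), (r, s, y, b, a, 33, z), (r, s, y, b, s, 33, z), (r, s, y, b, y, 33, z)}
π[G, B, C]: project onto (G, B, C) → {(a, s, r), (b, v, d), (r, v, d), (s, s, r), (y, s, r), (y, v, d)}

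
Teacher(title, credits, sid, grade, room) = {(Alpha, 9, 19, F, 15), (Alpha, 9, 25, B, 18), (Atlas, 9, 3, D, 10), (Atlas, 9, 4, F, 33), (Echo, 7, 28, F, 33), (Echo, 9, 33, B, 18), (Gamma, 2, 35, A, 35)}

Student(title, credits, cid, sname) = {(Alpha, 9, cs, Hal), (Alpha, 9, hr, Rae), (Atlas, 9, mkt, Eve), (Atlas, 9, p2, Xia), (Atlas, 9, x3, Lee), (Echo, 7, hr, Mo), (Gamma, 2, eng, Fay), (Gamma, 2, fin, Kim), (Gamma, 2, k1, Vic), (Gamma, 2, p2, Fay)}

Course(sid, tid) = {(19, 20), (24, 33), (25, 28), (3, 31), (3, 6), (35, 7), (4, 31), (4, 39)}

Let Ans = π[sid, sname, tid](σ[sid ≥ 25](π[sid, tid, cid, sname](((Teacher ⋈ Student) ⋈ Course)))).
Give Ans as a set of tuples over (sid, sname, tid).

Natural join on title, credits: {(Alpha, 9, 19, F, 15, cs, Hal), (Alpha, 9, 19, F, 15, hr, Rae), (Alpha, 9, 25, B, 18, cs, Hal), (Alpha, 9, 25, B, 18, hr, Rae), (Atlas, 9, 3, D, 10, mkt, Eve), (Atlas, 9, 3, D, 10, p2, Xia), (Atlas, 9, 3, D, 10, x3, Lee), (Atlas, 9, 4, F, 33, mkt, Eve), (Atlas, 9, 4, F, 33, p2, Xia), (Atlas, 9, 4, F, 33, x3, Lee), (Echo, 7, 28, F, 33, hr, Mo), (Gamma, 2, 35, A, 35, eng, Fay), (Gamma, 2, 35, A, 35, fin, Kim), (Gamma, 2, 35, A, 35, k1, Vic), (Gamma, 2, 35, A, 35, p2, Fay)}
Natural join on sid: {(Alpha, 9, 19, F, 15, cs, Hal, 20), (Alpha, 9, 19, F, 15, hr, Rae, 20), (Alpha, 9, 25, B, 18, cs, Hal, 28), (Alpha, 9, 25, B, 18, hr, Rae, 28), (Atlas, 9, 3, D, 10, mkt, Eve, 31), (Atlas, 9, 3, D, 10, mkt, Eve, 6), (Atlas, 9, 3, D, 10, p2, Xia, 31), (Atlas, 9, 3, D, 10, p2, Xia, 6), (Atlas, 9, 3, D, 10, x3, Lee, 31), (Atlas, 9, 3, D, 10, x3, Lee, 6), (Atlas, 9, 4, F, 33, mkt, Eve, 31), (Atlas, 9, 4, F, 33, mkt, Eve, 39), (Atlas, 9, 4, F, 33, p2, Xia, 31), (Atlas, 9, 4, F, 33, p2, Xia, 39), (Atlas, 9, 4, F, 33, x3, Lee, 31), (Atlas, 9, 4, F, 33, x3, Lee, 39), (Gamma, 2, 35, A, 35, eng, Fay, 7), (Gamma, 2, 35, A, 35, fin, Kim, 7), (Gamma, 2, 35, A, 35, k1, Vic, 7), (Gamma, 2, 35, A, 35, p2, Fay, 7)}
Keep only column(s) sid, tid, cid, sname: {(19, 20, cs, Hal), (19, 20, hr, Rae), (25, 28, cs, Hal), (25, 28, hr, Rae), (3, 31, mkt, Eve), (3, 31, p2, Xia), (3, 31, x3, Lee), (3, 6, mkt, Eve), (3, 6, p2, Xia), (3, 6, x3, Lee), (35, 7, eng, Fay), (35, 7, fin, Kim), (35, 7, k1, Vic), (35, 7, p2, Fay), (4, 31, mkt, Eve), (4, 31, p2, Xia), (4, 31, x3, Lee), (4, 39, mkt, Eve), (4, 39, p2, Xia), (4, 39, x3, Lee)}
Apply σ_{sid ≥ 25}; surviving tuples: {(25, 28, cs, Hal), (25, 28, hr, Rae), (35, 7, eng, Fay), (35, 7, fin, Kim), (35, 7, k1, Vic), (35, 7, p2, Fay)}
Keep only column(s) sid, sname, tid (1 duplicate(s) eliminated): {(25, Hal, 28), (25, Rae, 28), (35, Fay, 7), (35, Kim, 7), (35, Vic, 7)}

{(25, Hal, 28), (25, Rae, 28), (35, Fay, 7), (35, Kim, 7), (35, Vic, 7)}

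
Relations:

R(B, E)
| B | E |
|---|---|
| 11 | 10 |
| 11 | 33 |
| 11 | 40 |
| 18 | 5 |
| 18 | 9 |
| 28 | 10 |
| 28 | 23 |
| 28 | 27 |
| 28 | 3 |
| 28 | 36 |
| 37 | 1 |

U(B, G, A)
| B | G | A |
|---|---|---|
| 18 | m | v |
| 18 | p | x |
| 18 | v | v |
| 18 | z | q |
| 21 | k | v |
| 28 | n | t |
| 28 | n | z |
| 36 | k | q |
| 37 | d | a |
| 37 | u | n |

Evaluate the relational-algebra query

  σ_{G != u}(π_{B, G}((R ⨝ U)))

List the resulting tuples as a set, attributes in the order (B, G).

{(18, m), (18, p), (18, v), (18, z), (28, n), (37, d)}

Joining R and U on B yields {(18, 5, m, v), (18, 5, p, x), (18, 5, v, v), (18, 5, z, q), (18, 9, m, v), (18, 9, p, x), (18, 9, v, v), (18, 9, z, q), (28, 10, n, t), (28, 10, n, z), (28, 23, n, t), (28, 23, n, z), (28, 27, n, t), (28, 27, n, z), (28, 3, n, t), (28, 3, n, z), (28, 36, n, t), (28, 36, n, z), (37, 1, d, a), (37, 1, u, n)}.
Keep only column(s) B, G (13 duplicate(s) eliminated): {(18, m), (18, p), (18, v), (18, z), (28, n), (37, d), (37, u)}
σ[G != u]: keep tuples satisfying G != u → {(18, m), (18, p), (18, v), (18, z), (28, n), (37, d)}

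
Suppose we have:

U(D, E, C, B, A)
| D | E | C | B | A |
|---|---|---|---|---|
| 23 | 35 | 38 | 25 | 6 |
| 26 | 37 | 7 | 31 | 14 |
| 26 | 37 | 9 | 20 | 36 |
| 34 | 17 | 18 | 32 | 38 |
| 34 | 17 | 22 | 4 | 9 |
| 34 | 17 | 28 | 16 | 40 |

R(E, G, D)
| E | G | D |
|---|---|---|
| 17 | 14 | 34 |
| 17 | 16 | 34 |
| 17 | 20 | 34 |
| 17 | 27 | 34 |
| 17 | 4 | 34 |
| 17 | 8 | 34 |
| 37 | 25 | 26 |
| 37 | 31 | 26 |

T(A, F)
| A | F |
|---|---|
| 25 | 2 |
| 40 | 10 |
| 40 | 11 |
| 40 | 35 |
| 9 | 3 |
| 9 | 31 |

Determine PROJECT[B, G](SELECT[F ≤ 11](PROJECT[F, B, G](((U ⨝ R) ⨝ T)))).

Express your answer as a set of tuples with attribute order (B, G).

Joining U and R on D, E yields {(26, 37, 7, 31, 14, 25), (26, 37, 7, 31, 14, 31), (26, 37, 9, 20, 36, 25), (26, 37, 9, 20, 36, 31), (34, 17, 18, 32, 38, 14), (34, 17, 18, 32, 38, 16), (34, 17, 18, 32, 38, 20), (34, 17, 18, 32, 38, 27), (34, 17, 18, 32, 38, 4), (34, 17, 18, 32, 38, 8), (34, 17, 22, 4, 9, 14), (34, 17, 22, 4, 9, 16), (34, 17, 22, 4, 9, 20), (34, 17, 22, 4, 9, 27), (34, 17, 22, 4, 9, 4), (34, 17, 22, 4, 9, 8), (34, 17, 28, 16, 40, 14), (34, 17, 28, 16, 40, 16), (34, 17, 28, 16, 40, 20), (34, 17, 28, 16, 40, 27), (34, 17, 28, 16, 40, 4), (34, 17, 28, 16, 40, 8)}.
Joining (U ⨝ R) and T on A yields {(34, 17, 22, 4, 9, 14, 3), (34, 17, 22, 4, 9, 14, 31), (34, 17, 22, 4, 9, 16, 3), (34, 17, 22, 4, 9, 16, 31), (34, 17, 22, 4, 9, 20, 3), (34, 17, 22, 4, 9, 20, 31), (34, 17, 22, 4, 9, 27, 3), (34, 17, 22, 4, 9, 27, 31), (34, 17, 22, 4, 9, 4, 3), (34, 17, 22, 4, 9, 4, 31), (34, 17, 22, 4, 9, 8, 3), (34, 17, 22, 4, 9, 8, 31), (34, 17, 28, 16, 40, 14, 10), (34, 17, 28, 16, 40, 14, 11), (34, 17, 28, 16, 40, 14, 35), (34, 17, 28, 16, 40, 16, 10), (34, 17, 28, 16, 40, 16, 11), (34, 17, 28, 16, 40, 16, 35), (34, 17, 28, 16, 40, 20, 10), (34, 17, 28, 16, 40, 20, 11), (34, 17, 28, 16, 40, 20, 35), (34, 17, 28, 16, 40, 27, 10), (34, 17, 28, 16, 40, 27, 11), (34, 17, 28, 16, 40, 27, 35), (34, 17, 28, 16, 40, 4, 10), (34, 17, 28, 16, 40, 4, 11), (34, 17, 28, 16, 40, 4, 35), (34, 17, 28, 16, 40, 8, 10), (34, 17, 28, 16, 40, 8, 11), (34, 17, 28, 16, 40, 8, 35)}.
π_{F, B, G} gives {(10, 16, 14), (10, 16, 16), (10, 16, 20), (10, 16, 27), (10, 16, 4), (10, 16, 8), (11, 16, 14), (11, 16, 16), (11, 16, 20), (11, 16, 27), (11, 16, 4), (11, 16, 8), (3, 4, 14), (3, 4, 16), (3, 4, 20), (3, 4, 27), (3, 4, 4), (3, 4, 8), (31, 4, 14), (31, 4, 16), (31, 4, 20), (31, 4, 27), (31, 4, 4), (31, 4, 8), (35, 16, 14), (35, 16, 16), (35, 16, 20), (35, 16, 27), (35, 16, 4), (35, 16, 8)}.
Apply σ_{F ≤ 11}; surviving tuples: {(10, 16, 14), (10, 16, 16), (10, 16, 20), (10, 16, 27), (10, 16, 4), (10, 16, 8), (11, 16, 14), (11, 16, 16), (11, 16, 20), (11, 16, 27), (11, 16, 4), (11, 16, 8), (3, 4, 14), (3, 4, 16), (3, 4, 20), (3, 4, 27), (3, 4, 4), (3, 4, 8)}
π_{B, G} gives {(16, 14), (16, 16), (16, 20), (16, 27), (16, 4), (16, 8), (4, 14), (4, 16), (4, 20), (4, 27), (4, 4), (4, 8)} (6 duplicate(s) eliminated).

{(16, 14), (16, 16), (16, 20), (16, 27), (16, 4), (16, 8), (4, 14), (4, 16), (4, 20), (4, 27), (4, 4), (4, 8)}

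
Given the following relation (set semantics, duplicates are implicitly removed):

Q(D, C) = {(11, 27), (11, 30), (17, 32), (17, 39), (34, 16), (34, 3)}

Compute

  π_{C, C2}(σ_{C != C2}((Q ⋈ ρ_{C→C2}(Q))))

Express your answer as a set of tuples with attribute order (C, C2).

{(16, 3), (27, 30), (3, 16), (30, 27), (32, 39), (39, 32)}

ρ[C→C2]: schema becomes (D, C2); tuples unchanged.
Natural join on D: {(11, 27, 27), (11, 27, 30), (11, 30, 27), (11, 30, 30), (17, 32, 32), (17, 32, 39), (17, 39, 32), (17, 39, 39), (34, 16, 16), (34, 16, 3), (34, 3, 16), (34, 3, 3)}
Apply σ_{C != C2}; surviving tuples: {(11, 27, 30), (11, 30, 27), (17, 32, 39), (17, 39, 32), (34, 16, 3), (34, 3, 16)}
Keep only column(s) C, C2: {(16, 3), (27, 30), (3, 16), (30, 27), (32, 39), (39, 32)}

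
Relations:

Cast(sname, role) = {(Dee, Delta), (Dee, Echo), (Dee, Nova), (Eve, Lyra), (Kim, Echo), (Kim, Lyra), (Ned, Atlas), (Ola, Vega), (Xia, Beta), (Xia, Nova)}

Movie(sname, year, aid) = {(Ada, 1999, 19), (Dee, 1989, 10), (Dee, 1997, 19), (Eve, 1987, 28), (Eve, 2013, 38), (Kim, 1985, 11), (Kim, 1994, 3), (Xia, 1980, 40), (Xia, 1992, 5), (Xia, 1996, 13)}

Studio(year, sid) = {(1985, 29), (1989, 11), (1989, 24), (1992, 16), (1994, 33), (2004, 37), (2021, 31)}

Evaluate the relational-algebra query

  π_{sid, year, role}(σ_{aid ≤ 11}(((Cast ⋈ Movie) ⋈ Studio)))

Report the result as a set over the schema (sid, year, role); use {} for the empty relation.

{(11, 1989, Delta), (11, 1989, Echo), (11, 1989, Nova), (16, 1992, Beta), (16, 1992, Nova), (24, 1989, Delta), (24, 1989, Echo), (24, 1989, Nova), (29, 1985, Echo), (29, 1985, Lyra), (33, 1994, Echo), (33, 1994, Lyra)}

Cast ⋈ Movie (natural join on sname): {(Dee, Delta, 1989, 10), (Dee, Delta, 1997, 19), (Dee, Echo, 1989, 10), (Dee, Echo, 1997, 19), (Dee, Nova, 1989, 10), (Dee, Nova, 1997, 19), (Eve, Lyra, 1987, 28), (Eve, Lyra, 2013, 38), (Kim, Echo, 1985, 11), (Kim, Echo, 1994, 3), (Kim, Lyra, 1985, 11), (Kim, Lyra, 1994, 3), (Xia, Beta, 1980, 40), (Xia, Beta, 1992, 5), (Xia, Beta, 1996, 13), (Xia, Nova, 1980, 40), (Xia, Nova, 1992, 5), (Xia, Nova, 1996, 13)}
(Cast ⋈ Movie) ⋈ Studio (natural join on year): {(Dee, Delta, 1989, 10, 11), (Dee, Delta, 1989, 10, 24), (Dee, Echo, 1989, 10, 11), (Dee, Echo, 1989, 10, 24), (Dee, Nova, 1989, 10, 11), (Dee, Nova, 1989, 10, 24), (Kim, Echo, 1985, 11, 29), (Kim, Echo, 1994, 3, 33), (Kim, Lyra, 1985, 11, 29), (Kim, Lyra, 1994, 3, 33), (Xia, Beta, 1992, 5, 16), (Xia, Nova, 1992, 5, 16)}
Filtering on aid ≤ 11 leaves {(Dee, Delta, 1989, 10, 11), (Dee, Delta, 1989, 10, 24), (Dee, Echo, 1989, 10, 11), (Dee, Echo, 1989, 10, 24), (Dee, Nova, 1989, 10, 11), (Dee, Nova, 1989, 10, 24), (Kim, Echo, 1985, 11, 29), (Kim, Echo, 1994, 3, 33), (Kim, Lyra, 1985, 11, 29), (Kim, Lyra, 1994, 3, 33), (Xia, Beta, 1992, 5, 16), (Xia, Nova, 1992, 5, 16)}.
Projecting to sid, year, role: {(11, 1989, Delta), (11, 1989, Echo), (11, 1989, Nova), (16, 1992, Beta), (16, 1992, Nova), (24, 1989, Delta), (24, 1989, Echo), (24, 1989, Nova), (29, 1985, Echo), (29, 1985, Lyra), (33, 1994, Echo), (33, 1994, Lyra)}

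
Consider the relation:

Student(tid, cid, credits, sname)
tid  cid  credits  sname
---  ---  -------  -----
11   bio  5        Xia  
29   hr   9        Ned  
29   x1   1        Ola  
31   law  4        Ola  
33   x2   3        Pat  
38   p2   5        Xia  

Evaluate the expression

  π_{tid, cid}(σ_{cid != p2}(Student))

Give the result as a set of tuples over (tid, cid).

Filtering on cid != p2 leaves {(11, bio, 5, Xia), (29, hr, 9, Ned), (29, x1, 1, Ola), (31, law, 4, Ola), (33, x2, 3, Pat)}.
Keep only column(s) tid, cid: {(11, bio), (29, hr), (29, x1), (31, law), (33, x2)}

{(11, bio), (29, hr), (29, x1), (31, law), (33, x2)}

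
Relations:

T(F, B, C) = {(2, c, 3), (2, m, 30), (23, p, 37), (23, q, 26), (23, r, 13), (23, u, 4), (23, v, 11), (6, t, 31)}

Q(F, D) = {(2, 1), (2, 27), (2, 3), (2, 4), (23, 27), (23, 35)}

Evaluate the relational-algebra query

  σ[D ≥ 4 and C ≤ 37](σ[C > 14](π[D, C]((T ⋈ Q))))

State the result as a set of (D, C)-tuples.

T ⋈ Q (natural join on F): {(2, c, 3, 1), (2, c, 3, 27), (2, c, 3, 3), (2, c, 3, 4), (2, m, 30, 1), (2, m, 30, 27), (2, m, 30, 3), (2, m, 30, 4), (23, p, 37, 27), (23, p, 37, 35), (23, q, 26, 27), (23, q, 26, 35), (23, r, 13, 27), (23, r, 13, 35), (23, u, 4, 27), (23, u, 4, 35), (23, v, 11, 27), (23, v, 11, 35)}
π_{D, C} gives {(1, 3), (1, 30), (27, 11), (27, 13), (27, 26), (27, 3), (27, 30), (27, 37), (27, 4), (3, 3), (3, 30), (35, 11), (35, 13), (35, 26), (35, 37), (35, 4), (4, 3), (4, 30)}.
Apply σ_{C > 14}; surviving tuples: {(1, 30), (27, 26), (27, 30), (27, 37), (3, 30), (35, 26), (35, 37), (4, 30)}
Apply σ_{D ≥ 4 and C ≤ 37}; surviving tuples: {(27, 26), (27, 30), (27, 37), (35, 26), (35, 37), (4, 30)}

{(27, 26), (27, 30), (27, 37), (35, 26), (35, 37), (4, 30)}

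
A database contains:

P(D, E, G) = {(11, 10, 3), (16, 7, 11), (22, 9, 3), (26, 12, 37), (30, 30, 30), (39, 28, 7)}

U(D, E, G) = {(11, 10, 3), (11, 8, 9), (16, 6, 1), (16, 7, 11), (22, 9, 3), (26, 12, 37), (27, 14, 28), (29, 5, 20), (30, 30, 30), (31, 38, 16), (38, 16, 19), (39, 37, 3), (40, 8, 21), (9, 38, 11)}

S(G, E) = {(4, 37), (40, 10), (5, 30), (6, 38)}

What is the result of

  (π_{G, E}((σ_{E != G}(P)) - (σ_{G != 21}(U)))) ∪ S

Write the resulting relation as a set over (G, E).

Filtering on E != G leaves {(11, 10, 3), (16, 7, 11), (22, 9, 3), (26, 12, 37), (39, 28, 7)}.
Filtering on G != 21 leaves {(11, 10, 3), (11, 8, 9), (16, 6, 1), (16, 7, 11), (22, 9, 3), (26, 12, 37), (27, 14, 28), (29, 5, 20), (30, 30, 30), (31, 38, 16), (38, 16, 19), (39, 37, 3), (9, 38, 11)}.
Difference: {(11, 10, 3), (16, 7, 11), (22, 9, 3), (26, 12, 37), (39, 28, 7)} with {(11, 10, 3), (11, 8, 9), (16, 6, 1), (16, 7, 11), (22, 9, 3), (26, 12, 37), (27, 14, 28), (29, 5, 20), (30, 30, 30), (31, 38, 16), (38, 16, 19), (39, 37, 3), (9, 38, 11)} → {(39, 28, 7)}
π_{G, E} gives {(7, 28)}.
Union: {(7, 28)} with {(4, 37), (40, 10), (5, 30), (6, 38)} → {(4, 37), (40, 10), (5, 30), (6, 38), (7, 28)}

{(4, 37), (40, 10), (5, 30), (6, 38), (7, 28)}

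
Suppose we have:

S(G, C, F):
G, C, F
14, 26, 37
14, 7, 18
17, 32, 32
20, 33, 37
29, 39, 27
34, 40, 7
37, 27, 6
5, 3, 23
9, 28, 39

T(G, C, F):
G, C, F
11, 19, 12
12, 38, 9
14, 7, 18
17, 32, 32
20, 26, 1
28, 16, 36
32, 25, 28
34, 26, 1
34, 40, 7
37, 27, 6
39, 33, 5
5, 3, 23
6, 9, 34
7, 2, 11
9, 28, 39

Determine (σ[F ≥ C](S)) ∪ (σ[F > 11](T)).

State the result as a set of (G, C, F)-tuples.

{(11, 19, 12), (14, 26, 37), (14, 7, 18), (17, 32, 32), (20, 33, 37), (28, 16, 36), (32, 25, 28), (5, 3, 23), (6, 9, 34), (9, 28, 39)}

Filtering on F ≥ C leaves {(14, 26, 37), (14, 7, 18), (17, 32, 32), (20, 33, 37), (5, 3, 23), (9, 28, 39)}.
Filtering on F > 11 leaves {(11, 19, 12), (14, 7, 18), (17, 32, 32), (28, 16, 36), (32, 25, 28), (5, 3, 23), (6, 9, 34), (9, 28, 39)}.
Taking the union: {(11, 19, 12), (14, 26, 37), (14, 7, 18), (17, 32, 32), (20, 33, 37), (28, 16, 36), (32, 25, 28), (5, 3, 23), (6, 9, 34), (9, 28, 39)}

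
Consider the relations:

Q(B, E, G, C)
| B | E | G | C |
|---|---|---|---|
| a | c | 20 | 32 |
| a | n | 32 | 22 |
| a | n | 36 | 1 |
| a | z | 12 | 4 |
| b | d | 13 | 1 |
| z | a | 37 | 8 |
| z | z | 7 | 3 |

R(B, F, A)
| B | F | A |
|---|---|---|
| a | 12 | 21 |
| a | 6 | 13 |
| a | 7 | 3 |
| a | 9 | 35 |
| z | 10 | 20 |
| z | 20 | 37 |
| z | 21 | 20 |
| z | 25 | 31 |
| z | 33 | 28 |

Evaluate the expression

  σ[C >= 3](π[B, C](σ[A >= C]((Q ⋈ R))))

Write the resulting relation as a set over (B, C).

Q ⋈ R (natural join on B): {(a, c, 20, 32, 12, 21), (a, c, 20, 32, 6, 13), (a, c, 20, 32, 7, 3), (a, c, 20, 32, 9, 35), (a, n, 32, 22, 12, 21), (a, n, 32, 22, 6, 13), (a, n, 32, 22, 7, 3), (a, n, 32, 22, 9, 35), (a, n, 36, 1, 12, 21), (a, n, 36, 1, 6, 13), (a, n, 36, 1, 7, 3), (a, n, 36, 1, 9, 35), (a, z, 12, 4, 12, 21), (a, z, 12, 4, 6, 13), (a, z, 12, 4, 7, 3), (a, z, 12, 4, 9, 35), (z, a, 37, 8, 10, 20), (z, a, 37, 8, 20, 37), (z, a, 37, 8, 21, 20), (z, a, 37, 8, 25, 31), (z, a, 37, 8, 33, 28), (z, z, 7, 3, 10, 20), (z, z, 7, 3, 20, 37), (z, z, 7, 3, 21, 20), (z, z, 7, 3, 25, 31), (z, z, 7, 3, 33, 28)}
Apply σ_{A >= C}; surviving tuples: {(a, c, 20, 32, 9, 35), (a, n, 32, 22, 9, 35), (a, n, 36, 1, 12, 21), (a, n, 36, 1, 6, 13), (a, n, 36, 1, 7, 3), (a, n, 36, 1, 9, 35), (a, z, 12, 4, 12, 21), (a, z, 12, 4, 6, 13), (a, z, 12, 4, 9, 35), (z, a, 37, 8, 10, 20), (z, a, 37, 8, 20, 37), (z, a, 37, 8, 21, 20), (z, a, 37, 8, 25, 31), (z, a, 37, 8, 33, 28), (z, z, 7, 3, 10, 20), (z, z, 7, 3, 20, 37), (z, z, 7, 3, 21, 20), (z, z, 7, 3, 25, 31), (z, z, 7, 3, 33, 28)}
Projecting to B, C (13 duplicate(s) eliminated): {(a, 1), (a, 22), (a, 32), (a, 4), (z, 3), (z, 8)}
Apply σ_{C >= 3}; surviving tuples: {(a, 22), (a, 32), (a, 4), (z, 3), (z, 8)}

{(a, 22), (a, 32), (a, 4), (z, 3), (z, 8)}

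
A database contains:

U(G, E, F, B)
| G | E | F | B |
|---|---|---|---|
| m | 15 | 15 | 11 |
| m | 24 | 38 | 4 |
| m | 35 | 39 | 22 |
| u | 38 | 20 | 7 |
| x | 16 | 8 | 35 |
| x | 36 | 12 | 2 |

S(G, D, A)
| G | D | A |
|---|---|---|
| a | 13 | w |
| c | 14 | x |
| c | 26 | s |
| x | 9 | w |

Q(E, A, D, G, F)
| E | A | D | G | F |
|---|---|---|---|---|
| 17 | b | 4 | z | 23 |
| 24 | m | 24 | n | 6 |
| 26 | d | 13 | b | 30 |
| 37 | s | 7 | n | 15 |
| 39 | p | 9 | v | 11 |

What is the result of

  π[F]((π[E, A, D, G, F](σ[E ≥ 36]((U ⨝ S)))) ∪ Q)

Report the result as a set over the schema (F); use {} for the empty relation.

{11, 12, 15, 23, 30, 6}

Natural join on G: {(x, 16, 8, 35, 9, w), (x, 36, 12, 2, 9, w)}
Filtering on E ≥ 36 leaves {(x, 36, 12, 2, 9, w)}.
π_{E, A, D, G, F} gives {(36, w, 9, x, 12)}.
Taking the union: {(17, b, 4, z, 23), (24, m, 24, n, 6), (26, d, 13, b, 30), (36, w, 9, x, 12), (37, s, 7, n, 15), (39, p, 9, v, 11)}
π_{F} gives {11, 12, 15, 23, 30, 6}.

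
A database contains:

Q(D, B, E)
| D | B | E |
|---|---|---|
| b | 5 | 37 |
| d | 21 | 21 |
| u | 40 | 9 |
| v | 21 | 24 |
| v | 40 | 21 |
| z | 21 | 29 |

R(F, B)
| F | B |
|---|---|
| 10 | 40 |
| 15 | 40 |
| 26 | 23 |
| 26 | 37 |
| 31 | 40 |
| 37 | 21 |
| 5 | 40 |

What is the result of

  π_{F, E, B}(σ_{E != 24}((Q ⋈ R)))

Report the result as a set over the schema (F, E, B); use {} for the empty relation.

Q ⋈ R (natural join on B): {(d, 21, 21, 37), (u, 40, 9, 10), (u, 40, 9, 15), (u, 40, 9, 31), (u, 40, 9, 5), (v, 21, 24, 37), (v, 40, 21, 10), (v, 40, 21, 15), (v, 40, 21, 31), (v, 40, 21, 5), (z, 21, 29, 37)}
Selection E != 24: {(d, 21, 21, 37), (u, 40, 9, 10), (u, 40, 9, 15), (u, 40, 9, 31), (u, 40, 9, 5), (v, 40, 21, 10), (v, 40, 21, 15), (v, 40, 21, 31), (v, 40, 21, 5), (z, 21, 29, 37)}
π_{F, E, B} gives {(10, 21, 40), (10, 9, 40), (15, 21, 40), (15, 9, 40), (31, 21, 40), (31, 9, 40), (37, 21, 21), (37, 29, 21), (5, 21, 40), (5, 9, 40)}.

{(10, 21, 40), (10, 9, 40), (15, 21, 40), (15, 9, 40), (31, 21, 40), (31, 9, 40), (37, 21, 21), (37, 29, 21), (5, 21, 40), (5, 9, 40)}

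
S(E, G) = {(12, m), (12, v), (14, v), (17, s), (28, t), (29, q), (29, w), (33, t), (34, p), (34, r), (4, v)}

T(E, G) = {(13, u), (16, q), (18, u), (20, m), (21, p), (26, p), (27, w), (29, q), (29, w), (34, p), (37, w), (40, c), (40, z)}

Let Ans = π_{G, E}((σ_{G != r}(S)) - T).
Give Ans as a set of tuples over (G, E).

{(m, 12), (s, 17), (t, 28), (t, 33), (v, 12), (v, 14), (v, 4)}

Selection G != r: {(12, m), (12, v), (14, v), (17, s), (28, t), (29, q), (29, w), (33, t), (34, p), (4, v)}
Difference: {(12, m), (12, v), (14, v), (17, s), (28, t), (29, q), (29, w), (33, t), (34, p), (4, v)} with {(13, u), (16, q), (18, u), (20, m), (21, p), (26, p), (27, w), (29, q), (29, w), (34, p), (37, w), (40, c), (40, z)} → {(12, m), (12, v), (14, v), (17, s), (28, t), (33, t), (4, v)}
Projecting to G, E: {(m, 12), (s, 17), (t, 28), (t, 33), (v, 12), (v, 14), (v, 4)}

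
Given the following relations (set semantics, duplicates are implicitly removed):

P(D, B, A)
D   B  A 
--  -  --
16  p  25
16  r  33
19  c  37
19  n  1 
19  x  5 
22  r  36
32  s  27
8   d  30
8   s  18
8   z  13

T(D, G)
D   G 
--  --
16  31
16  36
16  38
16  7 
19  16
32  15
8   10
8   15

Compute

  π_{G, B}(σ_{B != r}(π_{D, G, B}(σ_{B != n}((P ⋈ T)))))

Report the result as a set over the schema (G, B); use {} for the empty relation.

{(10, d), (10, s), (10, z), (15, d), (15, s), (15, z), (16, c), (16, x), (31, p), (36, p), (38, p), (7, p)}

Joining P and T on D yields {(16, p, 25, 31), (16, p, 25, 36), (16, p, 25, 38), (16, p, 25, 7), (16, r, 33, 31), (16, r, 33, 36), (16, r, 33, 38), (16, r, 33, 7), (19, c, 37, 16), (19, n, 1, 16), (19, x, 5, 16), (32, s, 27, 15), (8, d, 30, 10), (8, d, 30, 15), (8, s, 18, 10), (8, s, 18, 15), (8, z, 13, 10), (8, z, 13, 15)}.
σ[B != n]: keep tuples satisfying B != n → {(16, p, 25, 31), (16, p, 25, 36), (16, p, 25, 38), (16, p, 25, 7), (16, r, 33, 31), (16, r, 33, 36), (16, r, 33, 38), (16, r, 33, 7), (19, c, 37, 16), (19, x, 5, 16), (32, s, 27, 15), (8, d, 30, 10), (8, d, 30, 15), (8, s, 18, 10), (8, s, 18, 15), (8, z, 13, 10), (8, z, 13, 15)}
Keep only column(s) D, G, B: {(16, 31, p), (16, 31, r), (16, 36, p), (16, 36, r), (16, 38, p), (16, 38, r), (16, 7, p), (16, 7, r), (19, 16, c), (19, 16, x), (32, 15, s), (8, 10, d), (8, 10, s), (8, 10, z), (8, 15, d), (8, 15, s), (8, 15, z)}
σ[B != r]: keep tuples satisfying B != r → {(16, 31, p), (16, 36, p), (16, 38, p), (16, 7, p), (19, 16, c), (19, 16, x), (32, 15, s), (8, 10, d), (8, 10, s), (8, 10, z), (8, 15, d), (8, 15, s), (8, 15, z)}
Keep only column(s) G, B (1 duplicate(s) eliminated): {(10, d), (10, s), (10, z), (15, d), (15, s), (15, z), (16, c), (16, x), (31, p), (36, p), (38, p), (7, p)}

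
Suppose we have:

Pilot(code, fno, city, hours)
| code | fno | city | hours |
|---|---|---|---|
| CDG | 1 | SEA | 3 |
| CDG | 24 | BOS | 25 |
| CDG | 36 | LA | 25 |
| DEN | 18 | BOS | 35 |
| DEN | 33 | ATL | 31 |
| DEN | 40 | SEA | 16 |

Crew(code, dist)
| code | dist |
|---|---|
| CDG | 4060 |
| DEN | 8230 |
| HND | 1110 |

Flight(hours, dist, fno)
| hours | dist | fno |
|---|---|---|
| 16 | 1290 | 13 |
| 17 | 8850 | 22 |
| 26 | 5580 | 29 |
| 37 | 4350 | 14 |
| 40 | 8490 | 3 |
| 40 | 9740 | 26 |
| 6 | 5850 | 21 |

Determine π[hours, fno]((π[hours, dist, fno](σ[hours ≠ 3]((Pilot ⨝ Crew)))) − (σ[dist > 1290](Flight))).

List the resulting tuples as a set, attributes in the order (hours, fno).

Joining Pilot and Crew on code yields {(CDG, 1, SEA, 3, 4060), (CDG, 24, BOS, 25, 4060), (CDG, 36, LA, 25, 4060), (DEN, 18, BOS, 35, 8230), (DEN, 33, ATL, 31, 8230), (DEN, 40, SEA, 16, 8230)}.
Filtering on hours ≠ 3 leaves {(CDG, 24, BOS, 25, 4060), (CDG, 36, LA, 25, 4060), (DEN, 18, BOS, 35, 8230), (DEN, 33, ATL, 31, 8230), (DEN, 40, SEA, 16, 8230)}.
Projecting to hours, dist, fno: {(16, 8230, 40), (25, 4060, 24), (25, 4060, 36), (31, 8230, 33), (35, 8230, 18)}
Filtering on dist > 1290 leaves {(17, 8850, 22), (26, 5580, 29), (37, 4350, 14), (40, 8490, 3), (40, 9740, 26), (6, 5850, 21)}.
Set difference of the two operands is {(16, 8230, 40), (25, 4060, 24), (25, 4060, 36), (31, 8230, 33), (35, 8230, 18)}.
Projecting to hours, fno: {(16, 40), (25, 24), (25, 36), (31, 33), (35, 18)}

{(16, 40), (25, 24), (25, 36), (31, 33), (35, 18)}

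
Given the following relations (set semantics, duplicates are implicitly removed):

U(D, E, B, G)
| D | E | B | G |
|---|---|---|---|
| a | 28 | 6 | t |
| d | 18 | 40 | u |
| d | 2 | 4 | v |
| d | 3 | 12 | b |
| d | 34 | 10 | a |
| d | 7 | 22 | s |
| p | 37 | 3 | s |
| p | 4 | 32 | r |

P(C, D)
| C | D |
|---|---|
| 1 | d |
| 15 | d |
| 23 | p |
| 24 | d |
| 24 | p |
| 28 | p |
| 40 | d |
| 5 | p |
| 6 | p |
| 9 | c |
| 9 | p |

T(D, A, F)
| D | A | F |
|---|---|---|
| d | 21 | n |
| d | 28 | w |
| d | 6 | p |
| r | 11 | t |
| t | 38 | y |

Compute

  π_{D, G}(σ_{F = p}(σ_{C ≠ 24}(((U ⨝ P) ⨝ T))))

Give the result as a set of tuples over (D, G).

U ⋈ P (natural join on D): {(d, 18, 40, u, 1), (d, 18, 40, u, 15), (d, 18, 40, u, 24), (d, 18, 40, u, 40), (d, 2, 4, v, 1), (d, 2, 4, v, 15), (d, 2, 4, v, 24), (d, 2, 4, v, 40), (d, 3, 12, b, 1), (d, 3, 12, b, 15), (d, 3, 12, b, 24), (d, 3, 12, b, 40), (d, 34, 10, a, 1), (d, 34, 10, a, 15), (d, 34, 10, a, 24), (d, 34, 10, a, 40), (d, 7, 22, s, 1), (d, 7, 22, s, 15), (d, 7, 22, s, 24), (d, 7, 22, s, 40), (p, 37, 3, s, 23), (p, 37, 3, s, 24), (p, 37, 3, s, 28), (p, 37, 3, s, 5), (p, 37, 3, s, 6), (p, 37, 3, s, 9), (p, 4, 32, r, 23), (p, 4, 32, r, 24), (p, 4, 32, r, 28), (p, 4, 32, r, 5), (p, 4, 32, r, 6), (p, 4, 32, r, 9)}
(U ⨝ P) ⋈ T (natural join on D): {(d, 18, 40, u, 1, 21, n), (d, 18, 40, u, 1, 28, w), (d, 18, 40, u, 1, 6, p), (d, 18, 40, u, 15, 21, n), (d, 18, 40, u, 15, 28, w), (d, 18, 40, u, 15, 6, p), (d, 18, 40, u, 24, 21, n), (d, 18, 40, u, 24, 28, w), (d, 18, 40, u, 24, 6, p), (d, 18, 40, u, 40, 21, n), (d, 18, 40, u, 40, 28, w), (d, 18, 40, u, 40, 6, p), (d, 2, 4, v, 1, 21, n), (d, 2, 4, v, 1, 28, w), (d, 2, 4, v, 1, 6, p), (d, 2, 4, v, 15, 21, n), (d, 2, 4, v, 15, 28, w), (d, 2, 4, v, 15, 6, p), (d, 2, 4, v, 24, 21, n), (d, 2, 4, v, 24, 28, w), (d, 2, 4, v, 24, 6, p), (d, 2, 4, v, 40, 21, n), (d, 2, 4, v, 40, 28, w), (d, 2, 4, v, 40, 6, p), (d, 3, 12, b, 1, 21, n), (d, 3, 12, b, 1, 28, w), (d, 3, 12, b, 1, 6, p), (d, 3, 12, b, 15, 21, n), (d, 3, 12, b, 15, 28, w), (d, 3, 12, b, 15, 6, p), (d, 3, 12, b, 24, 21, n), (d, 3, 12, b, 24, 28, w), (d, 3, 12, b, 24, 6, p), (d, 3, 12, b, 40, 21, n), (d, 3, 12, b, 40, 28, w), (d, 3, 12, b, 40, 6, p), (d, 34, 10, a, 1, 21, n), (d, 34, 10, a, 1, 28, w), (d, 34, 10, a, 1, 6, p), (d, 34, 10, a, 15, 21, n), (d, 34, 10, a, 15, 28, w), (d, 34, 10, a, 15, 6, p), (d, 34, 10, a, 24, 21, n), (d, 34, 10, a, 24, 28, w), (d, 34, 10, a, 24, 6, p), (d, 34, 10, a, 40, 21, n), (d, 34, 10, a, 40, 28, w), (d, 34, 10, a, 40, 6, p), (d, 7, 22, s, 1, 21, n), (d, 7, 22, s, 1, 28, w), (d, 7, 22, s, 1, 6, p), (d, 7, 22, s, 15, 21, n), (d, 7, 22, s, 15, 28, w), (d, 7, 22, s, 15, 6, p), (d, 7, 22, s, 24, 21, n), (d, 7, 22, s, 24, 28, w), (d, 7, 22, s, 24, 6, p), (d, 7, 22, s, 40, 21, n), (d, 7, 22, s, 40, 28, w), (d, 7, 22, s, 40, 6, p)}
Selection C ≠ 24: {(d, 18, 40, u, 1, 21, n), (d, 18, 40, u, 1, 28, w), (d, 18, 40, u, 1, 6, p), (d, 18, 40, u, 15, 21, n), (d, 18, 40, u, 15, 28, w), (d, 18, 40, u, 15, 6, p), (d, 18, 40, u, 40, 21, n), (d, 18, 40, u, 40, 28, w), (d, 18, 40, u, 40, 6, p), (d, 2, 4, v, 1, 21, n), (d, 2, 4, v, 1, 28, w), (d, 2, 4, v, 1, 6, p), (d, 2, 4, v, 15, 21, n), (d, 2, 4, v, 15, 28, w), (d, 2, 4, v, 15, 6, p), (d, 2, 4, v, 40, 21, n), (d, 2, 4, v, 40, 28, w), (d, 2, 4, v, 40, 6, p), (d, 3, 12, b, 1, 21, n), (d, 3, 12, b, 1, 28, w), (d, 3, 12, b, 1, 6, p), (d, 3, 12, b, 15, 21, n), (d, 3, 12, b, 15, 28, w), (d, 3, 12, b, 15, 6, p), (d, 3, 12, b, 40, 21, n), (d, 3, 12, b, 40, 28, w), (d, 3, 12, b, 40, 6, p), (d, 34, 10, a, 1, 21, n), (d, 34, 10, a, 1, 28, w), (d, 34, 10, a, 1, 6, p), (d, 34, 10, a, 15, 21, n), (d, 34, 10, a, 15, 28, w), (d, 34, 10, a, 15, 6, p), (d, 34, 10, a, 40, 21, n), (d, 34, 10, a, 40, 28, w), (d, 34, 10, a, 40, 6, p), (d, 7, 22, s, 1, 21, n), (d, 7, 22, s, 1, 28, w), (d, 7, 22, s, 1, 6, p), (d, 7, 22, s, 15, 21, n), (d, 7, 22, s, 15, 28, w), (d, 7, 22, s, 15, 6, p), (d, 7, 22, s, 40, 21, n), (d, 7, 22, s, 40, 28, w), (d, 7, 22, s, 40, 6, p)}
Selection F = p: {(d, 18, 40, u, 1, 6, p), (d, 18, 40, u, 15, 6, p), (d, 18, 40, u, 40, 6, p), (d, 2, 4, v, 1, 6, p), (d, 2, 4, v, 15, 6, p), (d, 2, 4, v, 40, 6, p), (d, 3, 12, b, 1, 6, p), (d, 3, 12, b, 15, 6, p), (d, 3, 12, b, 40, 6, p), (d, 34, 10, a, 1, 6, p), (d, 34, 10, a, 15, 6, p), (d, 34, 10, a, 40, 6, p), (d, 7, 22, s, 1, 6, p), (d, 7, 22, s, 15, 6, p), (d, 7, 22, s, 40, 6, p)}
π_{D, G} gives {(d, a), (d, b), (d, s), (d, u), (d, v)} (10 duplicate(s) eliminated).

{(d, a), (d, b), (d, s), (d, u), (d, v)}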